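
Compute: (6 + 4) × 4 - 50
Parentheses first: 6 + 4 = 10
Multiply: 10 × 4 = 40
Subtract: 40 - 50 = -10
-10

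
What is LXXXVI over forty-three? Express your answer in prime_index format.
Convert LXXXVI (Roman numeral) → 50 + 10 + 10 + 10 + 5 + 1 = 86 (decimal)
Convert forty-three (English words) → 43 (decimal)
Compute 86 ÷ 43 = 2
Convert 2 (decimal) → the 1st prime (prime index)
the 1st prime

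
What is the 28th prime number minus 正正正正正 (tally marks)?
The 28th prime number = 107
Convert 正正正正正 (tally marks) → 5 + 5 + 5 + 5 + 5 = 25 (decimal)
Compute 107 - 25 = 82
82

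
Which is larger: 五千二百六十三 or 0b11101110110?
Convert 五千二百六十三 (Chinese numeral) → 5×1000 + 2×100 + 6×10 + 3 = 5263 (decimal)
Convert 0b11101110110 (binary) → 1024 + 512 + 256 + 64 + 32 + 16 + 4 + 2 = 1910 (decimal)
Compare 5263 vs 1910: larger = 5263
5263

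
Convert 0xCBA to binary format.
Convert 0xCBA (hexadecimal) → 12×256 + 11×16 + 10 = 3258 (decimal)
Convert 3258 (decimal) → 3258 = 2048 + 1024 + 128 + 32 + 16 + 8 + 2 → 0b110010111010 (binary)
0b110010111010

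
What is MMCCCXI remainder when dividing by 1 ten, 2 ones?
Convert MMCCCXI (Roman numeral) → 1000 + 1000 + 100 + 100 + 100 + 10 + 1 = 2311 (decimal)
Convert 1 ten, 2 ones (place-value notation) → 1×10 + 2 = 12 (decimal)
Compute 2311 mod 12 = 7
7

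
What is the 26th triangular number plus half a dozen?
The 26th triangular number = 26×27/2 = 351
Convert half a dozen (colloquial) → 6 (decimal)
Compute 351 + 6 = 357
357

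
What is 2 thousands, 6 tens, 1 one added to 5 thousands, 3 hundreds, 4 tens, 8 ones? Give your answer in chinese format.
Convert 2 thousands, 6 tens, 1 one (place-value notation) → 2×1000 + 6×10 + 1 = 2061 (decimal)
Convert 5 thousands, 3 hundreds, 4 tens, 8 ones (place-value notation) → 5×1000 + 3×100 + 4×10 + 8 = 5348 (decimal)
Compute 2061 + 5348 = 7409
Convert 7409 (decimal) → 7409 = 7×1000 + 4×100 + 9 → 七千四百零九 (Chinese numeral)
七千四百零九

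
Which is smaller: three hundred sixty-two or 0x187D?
Convert three hundred sixty-two (English words) → 3×100 + 62 = 362 (decimal)
Convert 0x187D (hexadecimal) → 1×4096 + 8×256 + 7×16 + 13 = 6269 (decimal)
Compare 362 vs 6269: smaller = 362
362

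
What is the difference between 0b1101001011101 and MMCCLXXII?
Convert 0b1101001011101 (binary) → 4096 + 2048 + 512 + 64 + 16 + 8 + 4 + 1 = 6749 (decimal)
Convert MMCCLXXII (Roman numeral) → 1000 + 1000 + 100 + 100 + 50 + 10 + 10 + 1 + 1 = 2272 (decimal)
Difference: |6749 - 2272| = 4477
4477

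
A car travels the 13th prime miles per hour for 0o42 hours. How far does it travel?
Convert the 13th prime (prime index) → 41 (decimal)
Convert 0o42 (octal) → 4×8 + 2 = 34 (decimal)
Compute 41 × 34 = 1394
1394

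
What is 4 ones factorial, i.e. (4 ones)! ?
Convert 4 ones (place-value notation) → 4 (decimal)
Compute 4! = 24
24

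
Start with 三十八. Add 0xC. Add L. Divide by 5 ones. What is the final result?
Convert 三十八 (Chinese numeral) → 3×10 + 8 = 38 (decimal)
Start: 38
Convert 0xC (hexadecimal) → 12 (decimal)
38 + 12 = 50
Convert L (Roman numeral) → 50 (decimal)
50 + 50 = 100
Convert 5 ones (place-value notation) → 5 (decimal)
100 ÷ 5 = 20
20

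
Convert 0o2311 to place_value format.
Convert 0o2311 (octal) → 2×512 + 3×64 + 1×8 + 1 = 1225 (decimal)
Convert 1225 (decimal) → 1225 = 1×1000 + 2×100 + 2×10 + 5 → 1 thousand, 2 hundreds, 2 tens, 5 ones (place-value notation)
1 thousand, 2 hundreds, 2 tens, 5 ones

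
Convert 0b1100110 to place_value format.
Convert 0b1100110 (binary) → 64 + 32 + 4 + 2 = 102 (decimal)
Convert 102 (decimal) → 102 = 1×100 + 2 → 1 hundred, 2 ones (place-value notation)
1 hundred, 2 ones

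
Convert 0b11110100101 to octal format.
Convert 0b11110100101 (binary) → 1024 + 512 + 256 + 128 + 32 + 4 + 1 = 1957 (decimal)
Convert 1957 (decimal) → 1957 = 3×512 + 6×64 + 4×8 + 5 → 0o3645 (octal)
0o3645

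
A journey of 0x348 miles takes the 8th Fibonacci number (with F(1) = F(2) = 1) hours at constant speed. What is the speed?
Convert 0x348 (hexadecimal) → 3×256 + 4×16 + 8 = 840 (decimal)
Convert the 8th Fibonacci number (with F(1) = F(2) = 1) (Fibonacci index) → 1, 1, 2, 3, 5, 8, 13, 21 → 21 (decimal)
Compute 840 ÷ 21 = 40
40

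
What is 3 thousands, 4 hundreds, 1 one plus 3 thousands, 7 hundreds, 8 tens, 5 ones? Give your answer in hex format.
Convert 3 thousands, 4 hundreds, 1 one (place-value notation) → 3×1000 + 4×100 + 1 = 3401 (decimal)
Convert 3 thousands, 7 hundreds, 8 tens, 5 ones (place-value notation) → 3×1000 + 7×100 + 8×10 + 5 = 3785 (decimal)
Compute 3401 + 3785 = 7186
Convert 7186 (decimal) → 7186 = 1×4096 + 12×256 + 1×16 + 2 → 0x1C12 (hexadecimal)
0x1C12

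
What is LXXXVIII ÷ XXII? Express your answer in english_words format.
Convert LXXXVIII (Roman numeral) → 50 + 10 + 10 + 10 + 5 + 1 + 1 + 1 = 88 (decimal)
Convert XXII (Roman numeral) → 10 + 10 + 1 + 1 = 22 (decimal)
Compute 88 ÷ 22 = 4
Convert 4 (decimal) → four (English words)
four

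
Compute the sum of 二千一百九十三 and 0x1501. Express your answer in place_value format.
Convert 二千一百九十三 (Chinese numeral) → 2×1000 + 1×100 + 9×10 + 3 = 2193 (decimal)
Convert 0x1501 (hexadecimal) → 1×4096 + 5×256 + 1 = 5377 (decimal)
Compute 2193 + 5377 = 7570
Convert 7570 (decimal) → 7570 = 7×1000 + 5×100 + 7×10 → 7 thousands, 5 hundreds, 7 tens (place-value notation)
7 thousands, 5 hundreds, 7 tens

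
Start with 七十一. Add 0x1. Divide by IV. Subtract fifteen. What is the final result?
Convert 七十一 (Chinese numeral) → 7×10 + 1 = 71 (decimal)
Start: 71
Convert 0x1 (hexadecimal) → 1 (decimal)
71 + 1 = 72
Convert IV (Roman numeral) → 4 (decimal)
72 ÷ 4 = 18
Convert fifteen (English words) → 15 (decimal)
18 - 15 = 3
3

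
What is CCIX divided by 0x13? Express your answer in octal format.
Convert CCIX (Roman numeral) → 100 + 100 + 9 = 209 (decimal)
Convert 0x13 (hexadecimal) → 1×16 + 3 = 19 (decimal)
Compute 209 ÷ 19 = 11
Convert 11 (decimal) → 11 = 1×8 + 3 → 0o13 (octal)
0o13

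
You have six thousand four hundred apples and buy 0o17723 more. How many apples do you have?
Convert six thousand four hundred (English words) → 6×1000 + 4×100 = 6400 (decimal)
Convert 0o17723 (octal) → 1×4096 + 7×512 + 7×64 + 2×8 + 3 = 8147 (decimal)
Compute 6400 + 8147 = 14547
14547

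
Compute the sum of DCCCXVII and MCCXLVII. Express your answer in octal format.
Convert DCCCXVII (Roman numeral) → 500 + 100 + 100 + 100 + 10 + 5 + 1 + 1 = 817 (decimal)
Convert MCCXLVII (Roman numeral) → 1000 + 100 + 100 + 40 + 5 + 1 + 1 = 1247 (decimal)
Compute 817 + 1247 = 2064
Convert 2064 (decimal) → 2064 = 4×512 + 2×8 → 0o4020 (octal)
0o4020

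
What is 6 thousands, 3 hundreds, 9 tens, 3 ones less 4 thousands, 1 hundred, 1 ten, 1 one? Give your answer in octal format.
Convert 6 thousands, 3 hundreds, 9 tens, 3 ones (place-value notation) → 6×1000 + 3×100 + 9×10 + 3 = 6393 (decimal)
Convert 4 thousands, 1 hundred, 1 ten, 1 one (place-value notation) → 4×1000 + 1×100 + 1×10 + 1 = 4111 (decimal)
Compute 6393 - 4111 = 2282
Convert 2282 (decimal) → 2282 = 4×512 + 3×64 + 5×8 + 2 → 0o4352 (octal)
0o4352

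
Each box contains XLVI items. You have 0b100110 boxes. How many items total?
Convert XLVI (Roman numeral) → 40 + 5 + 1 = 46 (decimal)
Convert 0b100110 (binary) → 32 + 4 + 2 = 38 (decimal)
Compute 46 × 38 = 1748
1748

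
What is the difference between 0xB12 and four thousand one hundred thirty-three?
Convert 0xB12 (hexadecimal) → 11×256 + 1×16 + 2 = 2834 (decimal)
Convert four thousand one hundred thirty-three (English words) → 4×1000 + 1×100 + 33 = 4133 (decimal)
Difference: |2834 - 4133| = 1299
1299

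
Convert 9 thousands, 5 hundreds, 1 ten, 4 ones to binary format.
Convert 9 thousands, 5 hundreds, 1 ten, 4 ones (place-value notation) → 9×1000 + 5×100 + 1×10 + 4 = 9514 (decimal)
Convert 9514 (decimal) → 9514 = 8192 + 1024 + 256 + 32 + 8 + 2 → 0b10010100101010 (binary)
0b10010100101010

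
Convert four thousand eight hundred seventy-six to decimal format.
Convert four thousand eight hundred seventy-six (English words) → 4×1000 + 8×100 + 76 = 4876 (decimal)
4876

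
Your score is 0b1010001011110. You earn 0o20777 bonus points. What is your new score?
Convert 0b1010001011110 (binary) → 4096 + 1024 + 64 + 16 + 8 + 4 + 2 = 5214 (decimal)
Convert 0o20777 (octal) → 2×4096 + 7×64 + 7×8 + 7 = 8703 (decimal)
Compute 5214 + 8703 = 13917
13917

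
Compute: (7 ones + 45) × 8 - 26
Convert 7 ones (place-value notation) → 7 (decimal)
Expression in decimal: (7 + 45) × 8 - 26
Parentheses first: 7 + 45 = 52
Multiply: 52 × 8 = 416
Subtract: 416 - 26 = 390
390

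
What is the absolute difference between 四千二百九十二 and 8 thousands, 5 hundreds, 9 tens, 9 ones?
Convert 四千二百九十二 (Chinese numeral) → 4×1000 + 2×100 + 9×10 + 2 = 4292 (decimal)
Convert 8 thousands, 5 hundreds, 9 tens, 9 ones (place-value notation) → 8×1000 + 5×100 + 9×10 + 9 = 8599 (decimal)
Compute |4292 - 8599| = 4307
4307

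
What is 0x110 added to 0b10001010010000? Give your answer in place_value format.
Convert 0x110 (hexadecimal) → 1×256 + 1×16 = 272 (decimal)
Convert 0b10001010010000 (binary) → 8192 + 512 + 128 + 16 = 8848 (decimal)
Compute 272 + 8848 = 9120
Convert 9120 (decimal) → 9120 = 9×1000 + 1×100 + 2×10 → 9 thousands, 1 hundred, 2 tens (place-value notation)
9 thousands, 1 hundred, 2 tens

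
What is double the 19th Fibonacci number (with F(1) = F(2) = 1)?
The 19th Fibonacci number (with F(1) = F(2) = 1) = 4181
Compute 4181 × 2 = 8362
8362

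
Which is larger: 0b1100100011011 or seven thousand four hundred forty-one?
Convert 0b1100100011011 (binary) → 4096 + 2048 + 256 + 16 + 8 + 2 + 1 = 6427 (decimal)
Convert seven thousand four hundred forty-one (English words) → 7×1000 + 4×100 + 41 = 7441 (decimal)
Compare 6427 vs 7441: larger = 7441
7441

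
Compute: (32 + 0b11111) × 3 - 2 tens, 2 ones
Convert 0b11111 (binary) → 16 + 8 + 4 + 2 + 1 = 31 (decimal)
Convert 2 tens, 2 ones (place-value notation) → 2×10 + 2 = 22 (decimal)
Expression in decimal: (32 + 31) × 3 - 22
Parentheses first: 32 + 31 = 63
Multiply: 63 × 3 = 189
Subtract: 189 - 22 = 167
167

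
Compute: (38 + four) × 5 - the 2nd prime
Convert four (English words) → 4 (decimal)
Convert the 2nd prime (prime index) → 3 (decimal)
Expression in decimal: (38 + 4) × 5 - 3
Parentheses first: 38 + 4 = 42
Multiply: 42 × 5 = 210
Subtract: 210 - 3 = 207
207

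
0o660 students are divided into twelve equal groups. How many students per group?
Convert 0o660 (octal) → 6×64 + 6×8 = 432 (decimal)
Convert twelve (English words) → 12 (decimal)
Compute 432 ÷ 12 = 36
36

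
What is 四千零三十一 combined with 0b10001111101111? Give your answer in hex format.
Convert 四千零三十一 (Chinese numeral) → 4×1000 + 3×10 + 1 = 4031 (decimal)
Convert 0b10001111101111 (binary) → 8192 + 512 + 256 + 128 + 64 + 32 + 8 + 4 + 2 + 1 = 9199 (decimal)
Compute 4031 + 9199 = 13230
Convert 13230 (decimal) → 13230 = 3×4096 + 3×256 + 10×16 + 14 → 0x33AE (hexadecimal)
0x33AE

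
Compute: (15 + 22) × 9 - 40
Parentheses first: 15 + 22 = 37
Multiply: 37 × 9 = 333
Subtract: 333 - 40 = 293
293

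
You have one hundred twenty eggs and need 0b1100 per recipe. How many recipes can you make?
Convert one hundred twenty (English words) → 1×100 + 20 = 120 (decimal)
Convert 0b1100 (binary) → 8 + 4 = 12 (decimal)
Compute 120 ÷ 12 = 10
10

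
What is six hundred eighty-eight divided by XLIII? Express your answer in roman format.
Convert six hundred eighty-eight (English words) → 6×100 + 88 = 688 (decimal)
Convert XLIII (Roman numeral) → 40 + 1 + 1 + 1 = 43 (decimal)
Compute 688 ÷ 43 = 16
Convert 16 (decimal) → 16 = 10 + 5 + 1 → XVI (Roman numeral)
XVI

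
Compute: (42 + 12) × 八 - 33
Convert 八 (Chinese numeral) → 8 (decimal)
Expression in decimal: (42 + 12) × 8 - 33
Parentheses first: 42 + 12 = 54
Multiply: 54 × 8 = 432
Subtract: 432 - 33 = 399
399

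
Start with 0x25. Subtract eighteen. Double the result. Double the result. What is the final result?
Convert 0x25 (hexadecimal) → 2×16 + 5 = 37 (decimal)
Start: 37
Convert eighteen (English words) → 18 (decimal)
37 - 18 = 19
19 × 2 = 38
38 × 2 = 76
76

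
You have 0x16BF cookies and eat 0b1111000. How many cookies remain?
Convert 0x16BF (hexadecimal) → 1×4096 + 6×256 + 11×16 + 15 = 5823 (decimal)
Convert 0b1111000 (binary) → 64 + 32 + 16 + 8 = 120 (decimal)
Compute 5823 - 120 = 5703
5703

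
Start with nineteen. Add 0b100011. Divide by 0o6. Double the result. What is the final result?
Convert nineteen (English words) → 19 (decimal)
Start: 19
Convert 0b100011 (binary) → 32 + 2 + 1 = 35 (decimal)
19 + 35 = 54
Convert 0o6 (octal) → 6 (decimal)
54 ÷ 6 = 9
9 × 2 = 18
18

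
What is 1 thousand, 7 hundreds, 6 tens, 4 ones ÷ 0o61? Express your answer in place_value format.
Convert 1 thousand, 7 hundreds, 6 tens, 4 ones (place-value notation) → 1×1000 + 7×100 + 6×10 + 4 = 1764 (decimal)
Convert 0o61 (octal) → 6×8 + 1 = 49 (decimal)
Compute 1764 ÷ 49 = 36
Convert 36 (decimal) → 36 = 3×10 + 6 → 3 tens, 6 ones (place-value notation)
3 tens, 6 ones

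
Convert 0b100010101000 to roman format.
Convert 0b100010101000 (binary) → 2048 + 128 + 32 + 8 = 2216 (decimal)
Convert 2216 (decimal) → 2216 = 1000 + 1000 + 100 + 100 + 10 + 5 + 1 → MMCCXVI (Roman numeral)
MMCCXVI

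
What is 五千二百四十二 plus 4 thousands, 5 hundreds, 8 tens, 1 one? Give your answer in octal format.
Convert 五千二百四十二 (Chinese numeral) → 5×1000 + 2×100 + 4×10 + 2 = 5242 (decimal)
Convert 4 thousands, 5 hundreds, 8 tens, 1 one (place-value notation) → 4×1000 + 5×100 + 8×10 + 1 = 4581 (decimal)
Compute 5242 + 4581 = 9823
Convert 9823 (decimal) → 9823 = 2×4096 + 3×512 + 1×64 + 3×8 + 7 → 0o23137 (octal)
0o23137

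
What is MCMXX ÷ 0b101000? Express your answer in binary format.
Convert MCMXX (Roman numeral) → 1000 + 900 + 10 + 10 = 1920 (decimal)
Convert 0b101000 (binary) → 32 + 8 = 40 (decimal)
Compute 1920 ÷ 40 = 48
Convert 48 (decimal) → 48 = 32 + 16 → 0b110000 (binary)
0b110000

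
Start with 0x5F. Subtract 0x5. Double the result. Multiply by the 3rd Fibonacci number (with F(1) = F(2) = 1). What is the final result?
Convert 0x5F (hexadecimal) → 5×16 + 15 = 95 (decimal)
Start: 95
Convert 0x5 (hexadecimal) → 5 (decimal)
95 - 5 = 90
90 × 2 = 180
Convert the 3rd Fibonacci number (with F(1) = F(2) = 1) (Fibonacci index) → 1, 1, 2 → 2 (decimal)
180 × 2 = 360
360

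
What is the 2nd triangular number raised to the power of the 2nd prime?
Convert the 2nd triangular number (triangular index) → 2×3/2 = 3 (decimal)
Convert the 2nd prime (prime index) → 3 (decimal)
Compute 3 ^ 3 = 27
27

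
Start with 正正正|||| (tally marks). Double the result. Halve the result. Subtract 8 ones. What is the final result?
Convert 正正正|||| (tally marks) → 5 + 5 + 5 + 4 = 19 (decimal)
Start: 19
19 × 2 = 38
38 ÷ 2 = 19
Convert 8 ones (place-value notation) → 8 (decimal)
19 - 8 = 11
11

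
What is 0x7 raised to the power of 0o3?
Convert 0x7 (hexadecimal) → 7 (decimal)
Convert 0o3 (octal) → 3 (decimal)
Compute 7 ^ 3 = 343
343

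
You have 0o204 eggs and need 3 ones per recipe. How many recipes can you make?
Convert 0o204 (octal) → 2×64 + 4 = 132 (decimal)
Convert 3 ones (place-value notation) → 3 (decimal)
Compute 132 ÷ 3 = 44
44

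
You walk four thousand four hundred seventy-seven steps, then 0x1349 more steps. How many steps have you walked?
Convert four thousand four hundred seventy-seven (English words) → 4×1000 + 4×100 + 77 = 4477 (decimal)
Convert 0x1349 (hexadecimal) → 1×4096 + 3×256 + 4×16 + 9 = 4937 (decimal)
Compute 4477 + 4937 = 9414
9414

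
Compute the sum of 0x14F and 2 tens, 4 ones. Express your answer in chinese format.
Convert 0x14F (hexadecimal) → 1×256 + 4×16 + 15 = 335 (decimal)
Convert 2 tens, 4 ones (place-value notation) → 2×10 + 4 = 24 (decimal)
Compute 335 + 24 = 359
Convert 359 (decimal) → 359 = 3×100 + 5×10 + 9 → 三百五十九 (Chinese numeral)
三百五十九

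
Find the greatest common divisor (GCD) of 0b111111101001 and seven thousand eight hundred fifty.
Convert 0b111111101001 (binary) → 2048 + 1024 + 512 + 256 + 128 + 64 + 32 + 8 + 1 = 4073 (decimal)
Convert seven thousand eight hundred fifty (English words) → 7×1000 + 8×100 + 50 = 7850 (decimal)
Compute gcd(4073, 7850) = 1
1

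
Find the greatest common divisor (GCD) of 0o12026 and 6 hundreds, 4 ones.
Convert 0o12026 (octal) → 1×4096 + 2×512 + 2×8 + 6 = 5142 (decimal)
Convert 6 hundreds, 4 ones (place-value notation) → 6×100 + 4 = 604 (decimal)
Compute gcd(5142, 604) = 2
2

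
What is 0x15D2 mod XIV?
Convert 0x15D2 (hexadecimal) → 1×4096 + 5×256 + 13×16 + 2 = 5586 (decimal)
Convert XIV (Roman numeral) → 10 + 4 = 14 (decimal)
Compute 5586 mod 14 = 0
0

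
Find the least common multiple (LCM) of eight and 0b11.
Convert eight (English words) → 8 (decimal)
Convert 0b11 (binary) → 2 + 1 = 3 (decimal)
Compute lcm(8, 3) = 24
24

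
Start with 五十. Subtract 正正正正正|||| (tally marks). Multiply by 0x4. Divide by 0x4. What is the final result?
Convert 五十 (Chinese numeral) → 5×10 = 50 (decimal)
Start: 50
Convert 正正正正正|||| (tally marks) → 5 + 5 + 5 + 5 + 5 + 4 = 29 (decimal)
50 - 29 = 21
Convert 0x4 (hexadecimal) → 4 (decimal)
21 × 4 = 84
Convert 0x4 (hexadecimal) → 4 (decimal)
84 ÷ 4 = 21
21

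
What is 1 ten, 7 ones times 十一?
Convert 1 ten, 7 ones (place-value notation) → 1×10 + 7 = 17 (decimal)
Convert 十一 (Chinese numeral) → 1×10 + 1 = 11 (decimal)
Compute 17 × 11 = 187
187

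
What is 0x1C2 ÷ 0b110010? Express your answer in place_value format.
Convert 0x1C2 (hexadecimal) → 1×256 + 12×16 + 2 = 450 (decimal)
Convert 0b110010 (binary) → 32 + 16 + 2 = 50 (decimal)
Compute 450 ÷ 50 = 9
Convert 9 (decimal) → 9 ones (place-value notation)
9 ones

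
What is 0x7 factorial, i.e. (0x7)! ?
Convert 0x7 (hexadecimal) → 7 (decimal)
Compute 7! = 5040
5040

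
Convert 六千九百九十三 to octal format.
Convert 六千九百九十三 (Chinese numeral) → 6×1000 + 9×100 + 9×10 + 3 = 6993 (decimal)
Convert 6993 (decimal) → 6993 = 1×4096 + 5×512 + 5×64 + 2×8 + 1 → 0o15521 (octal)
0o15521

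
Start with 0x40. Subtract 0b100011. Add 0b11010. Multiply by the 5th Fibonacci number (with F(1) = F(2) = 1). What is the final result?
Convert 0x40 (hexadecimal) → 4×16 = 64 (decimal)
Start: 64
Convert 0b100011 (binary) → 32 + 2 + 1 = 35 (decimal)
64 - 35 = 29
Convert 0b11010 (binary) → 16 + 8 + 2 = 26 (decimal)
29 + 26 = 55
Convert the 5th Fibonacci number (with F(1) = F(2) = 1) (Fibonacci index) → 1, 1, 2, 3, 5 → 5 (decimal)
55 × 5 = 275
275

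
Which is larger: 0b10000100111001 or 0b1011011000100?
Convert 0b10000100111001 (binary) → 8192 + 256 + 32 + 16 + 8 + 1 = 8505 (decimal)
Convert 0b1011011000100 (binary) → 4096 + 1024 + 512 + 128 + 64 + 4 = 5828 (decimal)
Compare 8505 vs 5828: larger = 8505
8505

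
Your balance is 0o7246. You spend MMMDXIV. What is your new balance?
Convert 0o7246 (octal) → 7×512 + 2×64 + 4×8 + 6 = 3750 (decimal)
Convert MMMDXIV (Roman numeral) → 1000 + 1000 + 1000 + 500 + 10 + 4 = 3514 (decimal)
Compute 3750 - 3514 = 236
236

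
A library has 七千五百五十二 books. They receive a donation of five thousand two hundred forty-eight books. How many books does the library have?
Convert 七千五百五十二 (Chinese numeral) → 7×1000 + 5×100 + 5×10 + 2 = 7552 (decimal)
Convert five thousand two hundred forty-eight (English words) → 5×1000 + 2×100 + 48 = 5248 (decimal)
Compute 7552 + 5248 = 12800
12800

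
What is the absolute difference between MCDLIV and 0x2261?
Convert MCDLIV (Roman numeral) → 1000 + 400 + 50 + 4 = 1454 (decimal)
Convert 0x2261 (hexadecimal) → 2×4096 + 2×256 + 6×16 + 1 = 8801 (decimal)
Compute |1454 - 8801| = 7347
7347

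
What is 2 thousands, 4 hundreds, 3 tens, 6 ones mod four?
Convert 2 thousands, 4 hundreds, 3 tens, 6 ones (place-value notation) → 2×1000 + 4×100 + 3×10 + 6 = 2436 (decimal)
Convert four (English words) → 4 (decimal)
Compute 2436 mod 4 = 0
0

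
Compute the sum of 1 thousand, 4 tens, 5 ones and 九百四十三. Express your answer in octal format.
Convert 1 thousand, 4 tens, 5 ones (place-value notation) → 1×1000 + 4×10 + 5 = 1045 (decimal)
Convert 九百四十三 (Chinese numeral) → 9×100 + 4×10 + 3 = 943 (decimal)
Compute 1045 + 943 = 1988
Convert 1988 (decimal) → 1988 = 3×512 + 7×64 + 4 → 0o3704 (octal)
0o3704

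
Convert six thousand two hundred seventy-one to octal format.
Convert six thousand two hundred seventy-one (English words) → 6×1000 + 2×100 + 71 = 6271 (decimal)
Convert 6271 (decimal) → 6271 = 1×4096 + 4×512 + 1×64 + 7×8 + 7 → 0o14177 (octal)
0o14177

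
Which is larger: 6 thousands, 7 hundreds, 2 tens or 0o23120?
Convert 6 thousands, 7 hundreds, 2 tens (place-value notation) → 6×1000 + 7×100 + 2×10 = 6720 (decimal)
Convert 0o23120 (octal) → 2×4096 + 3×512 + 1×64 + 2×8 = 9808 (decimal)
Compare 6720 vs 9808: larger = 9808
9808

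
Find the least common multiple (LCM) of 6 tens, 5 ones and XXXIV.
Convert 6 tens, 5 ones (place-value notation) → 6×10 + 5 = 65 (decimal)
Convert XXXIV (Roman numeral) → 10 + 10 + 10 + 4 = 34 (decimal)
Compute lcm(65, 34) = 2210
2210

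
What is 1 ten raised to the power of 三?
Convert 1 ten (place-value notation) → 1×10 = 10 (decimal)
Convert 三 (Chinese numeral) → 3 (decimal)
Compute 10 ^ 3 = 1000
1000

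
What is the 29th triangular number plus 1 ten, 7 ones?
The 29th triangular number = 29×30/2 = 435
Convert 1 ten, 7 ones (place-value notation) → 1×10 + 7 = 17 (decimal)
Compute 435 + 17 = 452
452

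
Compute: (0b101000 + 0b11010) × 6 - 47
Convert 0b101000 (binary) → 32 + 8 = 40 (decimal)
Convert 0b11010 (binary) → 16 + 8 + 2 = 26 (decimal)
Expression in decimal: (40 + 26) × 6 - 47
Parentheses first: 40 + 26 = 66
Multiply: 66 × 6 = 396
Subtract: 396 - 47 = 349
349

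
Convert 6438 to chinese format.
Convert 6438 (decimal) → 6438 = 6×1000 + 4×100 + 3×10 + 8 → 六千四百三十八 (Chinese numeral)
六千四百三十八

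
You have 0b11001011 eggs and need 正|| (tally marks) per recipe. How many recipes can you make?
Convert 0b11001011 (binary) → 128 + 64 + 8 + 2 + 1 = 203 (decimal)
Convert 正|| (tally marks) → 5 + 2 = 7 (decimal)
Compute 203 ÷ 7 = 29
29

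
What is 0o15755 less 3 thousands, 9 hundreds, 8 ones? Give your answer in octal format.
Convert 0o15755 (octal) → 1×4096 + 5×512 + 7×64 + 5×8 + 5 = 7149 (decimal)
Convert 3 thousands, 9 hundreds, 8 ones (place-value notation) → 3×1000 + 9×100 + 8 = 3908 (decimal)
Compute 7149 - 3908 = 3241
Convert 3241 (decimal) → 3241 = 6×512 + 2×64 + 5×8 + 1 → 0o6251 (octal)
0o6251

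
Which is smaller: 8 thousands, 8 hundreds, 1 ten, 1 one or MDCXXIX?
Convert 8 thousands, 8 hundreds, 1 ten, 1 one (place-value notation) → 8×1000 + 8×100 + 1×10 + 1 = 8811 (decimal)
Convert MDCXXIX (Roman numeral) → 1000 + 500 + 100 + 10 + 10 + 9 = 1629 (decimal)
Compare 8811 vs 1629: smaller = 1629
1629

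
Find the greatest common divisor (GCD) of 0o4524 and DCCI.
Convert 0o4524 (octal) → 4×512 + 5×64 + 2×8 + 4 = 2388 (decimal)
Convert DCCI (Roman numeral) → 500 + 100 + 100 + 1 = 701 (decimal)
Compute gcd(2388, 701) = 1
1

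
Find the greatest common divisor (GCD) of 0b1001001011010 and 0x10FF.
Convert 0b1001001011010 (binary) → 4096 + 512 + 64 + 16 + 8 + 2 = 4698 (decimal)
Convert 0x10FF (hexadecimal) → 1×4096 + 15×16 + 15 = 4351 (decimal)
Compute gcd(4698, 4351) = 1
1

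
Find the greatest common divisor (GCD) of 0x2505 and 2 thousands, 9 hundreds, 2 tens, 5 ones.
Convert 0x2505 (hexadecimal) → 2×4096 + 5×256 + 5 = 9477 (decimal)
Convert 2 thousands, 9 hundreds, 2 tens, 5 ones (place-value notation) → 2×1000 + 9×100 + 2×10 + 5 = 2925 (decimal)
Compute gcd(9477, 2925) = 117
117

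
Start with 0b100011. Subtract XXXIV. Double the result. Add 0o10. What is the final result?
Convert 0b100011 (binary) → 32 + 2 + 1 = 35 (decimal)
Start: 35
Convert XXXIV (Roman numeral) → 10 + 10 + 10 + 4 = 34 (decimal)
35 - 34 = 1
1 × 2 = 2
Convert 0o10 (octal) → 1×8 = 8 (decimal)
2 + 8 = 10
10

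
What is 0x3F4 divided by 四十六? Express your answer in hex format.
Convert 0x3F4 (hexadecimal) → 3×256 + 15×16 + 4 = 1012 (decimal)
Convert 四十六 (Chinese numeral) → 4×10 + 6 = 46 (decimal)
Compute 1012 ÷ 46 = 22
Convert 22 (decimal) → 22 = 1×16 + 6 → 0x16 (hexadecimal)
0x16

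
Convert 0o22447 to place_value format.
Convert 0o22447 (octal) → 2×4096 + 2×512 + 4×64 + 4×8 + 7 = 9511 (decimal)
Convert 9511 (decimal) → 9511 = 9×1000 + 5×100 + 1×10 + 1 → 9 thousands, 5 hundreds, 1 ten, 1 one (place-value notation)
9 thousands, 5 hundreds, 1 ten, 1 one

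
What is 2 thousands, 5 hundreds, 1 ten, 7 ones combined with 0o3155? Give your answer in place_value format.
Convert 2 thousands, 5 hundreds, 1 ten, 7 ones (place-value notation) → 2×1000 + 5×100 + 1×10 + 7 = 2517 (decimal)
Convert 0o3155 (octal) → 3×512 + 1×64 + 5×8 + 5 = 1645 (decimal)
Compute 2517 + 1645 = 4162
Convert 4162 (decimal) → 4162 = 4×1000 + 1×100 + 6×10 + 2 → 4 thousands, 1 hundred, 6 tens, 2 ones (place-value notation)
4 thousands, 1 hundred, 6 tens, 2 ones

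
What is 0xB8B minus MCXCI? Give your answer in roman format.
Convert 0xB8B (hexadecimal) → 11×256 + 8×16 + 11 = 2955 (decimal)
Convert MCXCI (Roman numeral) → 1000 + 100 + 90 + 1 = 1191 (decimal)
Compute 2955 - 1191 = 1764
Convert 1764 (decimal) → 1764 = 1000 + 500 + 100 + 100 + 50 + 10 + 4 → MDCCLXIV (Roman numeral)
MDCCLXIV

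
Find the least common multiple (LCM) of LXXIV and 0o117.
Convert LXXIV (Roman numeral) → 50 + 10 + 10 + 4 = 74 (decimal)
Convert 0o117 (octal) → 1×64 + 1×8 + 7 = 79 (decimal)
Compute lcm(74, 79) = 5846
5846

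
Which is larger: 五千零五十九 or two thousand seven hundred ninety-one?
Convert 五千零五十九 (Chinese numeral) → 5×1000 + 5×10 + 9 = 5059 (decimal)
Convert two thousand seven hundred ninety-one (English words) → 2×1000 + 7×100 + 91 = 2791 (decimal)
Compare 5059 vs 2791: larger = 5059
5059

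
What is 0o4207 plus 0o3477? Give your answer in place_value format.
Convert 0o4207 (octal) → 4×512 + 2×64 + 7 = 2183 (decimal)
Convert 0o3477 (octal) → 3×512 + 4×64 + 7×8 + 7 = 1855 (decimal)
Compute 2183 + 1855 = 4038
Convert 4038 (decimal) → 4038 = 4×1000 + 3×10 + 8 → 4 thousands, 3 tens, 8 ones (place-value notation)
4 thousands, 3 tens, 8 ones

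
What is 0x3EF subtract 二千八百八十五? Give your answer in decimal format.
Convert 0x3EF (hexadecimal) → 3×256 + 14×16 + 15 = 1007 (decimal)
Convert 二千八百八十五 (Chinese numeral) → 2×1000 + 8×100 + 8×10 + 5 = 2885 (decimal)
Compute 1007 - 2885 = -1878
-1878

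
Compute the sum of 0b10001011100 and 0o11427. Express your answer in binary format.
Convert 0b10001011100 (binary) → 1024 + 64 + 16 + 8 + 4 = 1116 (decimal)
Convert 0o11427 (octal) → 1×4096 + 1×512 + 4×64 + 2×8 + 7 = 4887 (decimal)
Compute 1116 + 4887 = 6003
Convert 6003 (decimal) → 6003 = 4096 + 1024 + 512 + 256 + 64 + 32 + 16 + 2 + 1 → 0b1011101110011 (binary)
0b1011101110011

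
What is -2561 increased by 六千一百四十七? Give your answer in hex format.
Convert 六千一百四十七 (Chinese numeral) → 6×1000 + 1×100 + 4×10 + 7 = 6147 (decimal)
Compute -2561 + 6147 = 3586
Convert 3586 (decimal) → 3586 = 14×256 + 2 → 0xE02 (hexadecimal)
0xE02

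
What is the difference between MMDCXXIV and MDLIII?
Convert MMDCXXIV (Roman numeral) → 1000 + 1000 + 500 + 100 + 10 + 10 + 4 = 2624 (decimal)
Convert MDLIII (Roman numeral) → 1000 + 500 + 50 + 1 + 1 + 1 = 1553 (decimal)
Difference: |2624 - 1553| = 1071
1071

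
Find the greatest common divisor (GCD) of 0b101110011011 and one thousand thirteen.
Convert 0b101110011011 (binary) → 2048 + 512 + 256 + 128 + 16 + 8 + 2 + 1 = 2971 (decimal)
Convert one thousand thirteen (English words) → 1×1000 + 13 = 1013 (decimal)
Compute gcd(2971, 1013) = 1
1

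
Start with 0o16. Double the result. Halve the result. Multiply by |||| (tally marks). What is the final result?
Convert 0o16 (octal) → 1×8 + 6 = 14 (decimal)
Start: 14
14 × 2 = 28
28 ÷ 2 = 14
Convert |||| (tally marks) → 4 (decimal)
14 × 4 = 56
56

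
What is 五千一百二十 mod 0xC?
Convert 五千一百二十 (Chinese numeral) → 5×1000 + 1×100 + 2×10 = 5120 (decimal)
Convert 0xC (hexadecimal) → 12 (decimal)
Compute 5120 mod 12 = 8
8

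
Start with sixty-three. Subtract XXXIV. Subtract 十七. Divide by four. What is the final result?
Convert sixty-three (English words) → 63 (decimal)
Start: 63
Convert XXXIV (Roman numeral) → 10 + 10 + 10 + 4 = 34 (decimal)
63 - 34 = 29
Convert 十七 (Chinese numeral) → 1×10 + 7 = 17 (decimal)
29 - 17 = 12
Convert four (English words) → 4 (decimal)
12 ÷ 4 = 3
3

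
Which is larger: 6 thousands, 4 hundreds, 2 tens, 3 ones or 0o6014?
Convert 6 thousands, 4 hundreds, 2 tens, 3 ones (place-value notation) → 6×1000 + 4×100 + 2×10 + 3 = 6423 (decimal)
Convert 0o6014 (octal) → 6×512 + 1×8 + 4 = 3084 (decimal)
Compare 6423 vs 3084: larger = 6423
6423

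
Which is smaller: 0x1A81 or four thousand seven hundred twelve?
Convert 0x1A81 (hexadecimal) → 1×4096 + 10×256 + 8×16 + 1 = 6785 (decimal)
Convert four thousand seven hundred twelve (English words) → 4×1000 + 7×100 + 12 = 4712 (decimal)
Compare 6785 vs 4712: smaller = 4712
4712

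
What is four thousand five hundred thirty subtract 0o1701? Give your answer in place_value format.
Convert four thousand five hundred thirty (English words) → 4×1000 + 5×100 + 30 = 4530 (decimal)
Convert 0o1701 (octal) → 1×512 + 7×64 + 1 = 961 (decimal)
Compute 4530 - 961 = 3569
Convert 3569 (decimal) → 3569 = 3×1000 + 5×100 + 6×10 + 9 → 3 thousands, 5 hundreds, 6 tens, 9 ones (place-value notation)
3 thousands, 5 hundreds, 6 tens, 9 ones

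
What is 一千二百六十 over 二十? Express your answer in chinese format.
Convert 一千二百六十 (Chinese numeral) → 1×1000 + 2×100 + 6×10 = 1260 (decimal)
Convert 二十 (Chinese numeral) → 2×10 = 20 (decimal)
Compute 1260 ÷ 20 = 63
Convert 63 (decimal) → 63 = 6×10 + 3 → 六十三 (Chinese numeral)
六十三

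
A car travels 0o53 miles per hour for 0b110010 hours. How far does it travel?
Convert 0o53 (octal) → 5×8 + 3 = 43 (decimal)
Convert 0b110010 (binary) → 32 + 16 + 2 = 50 (decimal)
Compute 43 × 50 = 2150
2150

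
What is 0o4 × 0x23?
Convert 0o4 (octal) → 4 (decimal)
Convert 0x23 (hexadecimal) → 2×16 + 3 = 35 (decimal)
Compute 4 × 35 = 140
140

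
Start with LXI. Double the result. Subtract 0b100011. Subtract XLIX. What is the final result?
Convert LXI (Roman numeral) → 50 + 10 + 1 = 61 (decimal)
Start: 61
61 × 2 = 122
Convert 0b100011 (binary) → 32 + 2 + 1 = 35 (decimal)
122 - 35 = 87
Convert XLIX (Roman numeral) → 40 + 9 = 49 (decimal)
87 - 49 = 38
38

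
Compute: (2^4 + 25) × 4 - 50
Convert 2^4 (power) → 16 (decimal)
Expression in decimal: (16 + 25) × 4 - 50
Parentheses first: 16 + 25 = 41
Multiply: 41 × 4 = 164
Subtract: 164 - 50 = 114
114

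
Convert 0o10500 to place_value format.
Convert 0o10500 (octal) → 1×4096 + 5×64 = 4416 (decimal)
Convert 4416 (decimal) → 4416 = 4×1000 + 4×100 + 1×10 + 6 → 4 thousands, 4 hundreds, 1 ten, 6 ones (place-value notation)
4 thousands, 4 hundreds, 1 ten, 6 ones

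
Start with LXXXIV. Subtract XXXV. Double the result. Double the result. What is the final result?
Convert LXXXIV (Roman numeral) → 50 + 10 + 10 + 10 + 4 = 84 (decimal)
Start: 84
Convert XXXV (Roman numeral) → 10 + 10 + 10 + 5 = 35 (decimal)
84 - 35 = 49
49 × 2 = 98
98 × 2 = 196
196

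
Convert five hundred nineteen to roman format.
Convert five hundred nineteen (English words) → 5×100 + 19 = 519 (decimal)
Convert 519 (decimal) → 519 = 500 + 10 + 9 → DXIX (Roman numeral)
DXIX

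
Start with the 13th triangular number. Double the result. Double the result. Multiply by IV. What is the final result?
Convert the 13th triangular number (triangular index) → 13×14/2 = 91 (decimal)
Start: 91
91 × 2 = 182
182 × 2 = 364
Convert IV (Roman numeral) → 4 (decimal)
364 × 4 = 1456
1456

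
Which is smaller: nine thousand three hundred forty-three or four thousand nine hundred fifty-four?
Convert nine thousand three hundred forty-three (English words) → 9×1000 + 3×100 + 43 = 9343 (decimal)
Convert four thousand nine hundred fifty-four (English words) → 4×1000 + 9×100 + 54 = 4954 (decimal)
Compare 9343 vs 4954: smaller = 4954
4954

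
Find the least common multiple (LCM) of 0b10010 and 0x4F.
Convert 0b10010 (binary) → 16 + 2 = 18 (decimal)
Convert 0x4F (hexadecimal) → 4×16 + 15 = 79 (decimal)
Compute lcm(18, 79) = 1422
1422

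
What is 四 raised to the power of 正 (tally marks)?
Convert 四 (Chinese numeral) → 4 (decimal)
Convert 正 (tally marks) → 5 (decimal)
Compute 4 ^ 5 = 1024
1024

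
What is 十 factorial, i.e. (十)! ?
Convert 十 (Chinese numeral) → 1×10 = 10 (decimal)
Compute 10! = 3628800
3628800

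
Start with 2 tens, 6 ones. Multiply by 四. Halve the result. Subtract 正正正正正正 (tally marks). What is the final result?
Convert 2 tens, 6 ones (place-value notation) → 2×10 + 6 = 26 (decimal)
Start: 26
Convert 四 (Chinese numeral) → 4 (decimal)
26 × 4 = 104
104 ÷ 2 = 52
Convert 正正正正正正 (tally marks) → 5 + 5 + 5 + 5 + 5 + 5 = 30 (decimal)
52 - 30 = 22
22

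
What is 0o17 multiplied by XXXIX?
Convert 0o17 (octal) → 1×8 + 7 = 15 (decimal)
Convert XXXIX (Roman numeral) → 10 + 10 + 10 + 9 = 39 (decimal)
Compute 15 × 39 = 585
585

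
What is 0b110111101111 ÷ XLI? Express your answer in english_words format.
Convert 0b110111101111 (binary) → 2048 + 1024 + 256 + 128 + 64 + 32 + 8 + 4 + 2 + 1 = 3567 (decimal)
Convert XLI (Roman numeral) → 40 + 1 = 41 (decimal)
Compute 3567 ÷ 41 = 87
Convert 87 (decimal) → eighty-seven (English words)
eighty-seven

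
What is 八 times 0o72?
Convert 八 (Chinese numeral) → 8 (decimal)
Convert 0o72 (octal) → 7×8 + 2 = 58 (decimal)
Compute 8 × 58 = 464
464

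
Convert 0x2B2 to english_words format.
Convert 0x2B2 (hexadecimal) → 2×256 + 11×16 + 2 = 690 (decimal)
Convert 690 (decimal) → 690 = 6×100 + 90 → six hundred ninety (English words)
six hundred ninety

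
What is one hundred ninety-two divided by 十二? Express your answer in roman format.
Convert one hundred ninety-two (English words) → 1×100 + 92 = 192 (decimal)
Convert 十二 (Chinese numeral) → 1×10 + 2 = 12 (decimal)
Compute 192 ÷ 12 = 16
Convert 16 (decimal) → 16 = 10 + 5 + 1 → XVI (Roman numeral)
XVI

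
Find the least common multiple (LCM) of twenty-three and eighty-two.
Convert twenty-three (English words) → 23 (decimal)
Convert eighty-two (English words) → 82 (decimal)
Compute lcm(23, 82) = 1886
1886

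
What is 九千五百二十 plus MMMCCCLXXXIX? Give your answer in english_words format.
Convert 九千五百二十 (Chinese numeral) → 9×1000 + 5×100 + 2×10 = 9520 (decimal)
Convert MMMCCCLXXXIX (Roman numeral) → 1000 + 1000 + 1000 + 100 + 100 + 100 + 50 + 10 + 10 + 10 + 9 = 3389 (decimal)
Compute 9520 + 3389 = 12909
Convert 12909 (decimal) → 12909 = 12×1000 + 9×100 + 9 → twelve thousand nine hundred nine (English words)
twelve thousand nine hundred nine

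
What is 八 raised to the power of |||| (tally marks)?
Convert 八 (Chinese numeral) → 8 (decimal)
Convert |||| (tally marks) → 4 (decimal)
Compute 8 ^ 4 = 4096
4096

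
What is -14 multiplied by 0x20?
Convert 0x20 (hexadecimal) → 2×16 = 32 (decimal)
Compute -14 × 32 = -448
-448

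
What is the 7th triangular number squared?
The 7th triangular number = 7×8/2 = 28
Compute 28² = 28 × 28 = 784
784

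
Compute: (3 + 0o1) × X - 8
Convert 0o1 (octal) → 1 (decimal)
Convert X (Roman numeral) → 10 (decimal)
Expression in decimal: (3 + 1) × 10 - 8
Parentheses first: 3 + 1 = 4
Multiply: 4 × 10 = 40
Subtract: 40 - 8 = 32
32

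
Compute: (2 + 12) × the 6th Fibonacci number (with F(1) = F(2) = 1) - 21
Convert the 6th Fibonacci number (with F(1) = F(2) = 1) (Fibonacci index) → 1, 1, 2, 3, 5, 8 → 8 (decimal)
Expression in decimal: (2 + 12) × 8 - 21
Parentheses first: 2 + 12 = 14
Multiply: 14 × 8 = 112
Subtract: 112 - 21 = 91
91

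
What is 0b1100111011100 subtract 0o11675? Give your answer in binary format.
Convert 0b1100111011100 (binary) → 4096 + 2048 + 256 + 128 + 64 + 16 + 8 + 4 = 6620 (decimal)
Convert 0o11675 (octal) → 1×4096 + 1×512 + 6×64 + 7×8 + 5 = 5053 (decimal)
Compute 6620 - 5053 = 1567
Convert 1567 (decimal) → 1567 = 1024 + 512 + 16 + 8 + 4 + 2 + 1 → 0b11000011111 (binary)
0b11000011111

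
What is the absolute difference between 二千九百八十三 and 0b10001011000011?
Convert 二千九百八十三 (Chinese numeral) → 2×1000 + 9×100 + 8×10 + 3 = 2983 (decimal)
Convert 0b10001011000011 (binary) → 8192 + 512 + 128 + 64 + 2 + 1 = 8899 (decimal)
Compute |2983 - 8899| = 5916
5916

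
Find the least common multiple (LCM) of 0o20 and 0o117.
Convert 0o20 (octal) → 2×8 = 16 (decimal)
Convert 0o117 (octal) → 1×64 + 1×8 + 7 = 79 (decimal)
Compute lcm(16, 79) = 1264
1264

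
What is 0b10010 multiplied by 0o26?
Convert 0b10010 (binary) → 16 + 2 = 18 (decimal)
Convert 0o26 (octal) → 2×8 + 6 = 22 (decimal)
Compute 18 × 22 = 396
396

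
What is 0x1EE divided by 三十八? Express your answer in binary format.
Convert 0x1EE (hexadecimal) → 1×256 + 14×16 + 14 = 494 (decimal)
Convert 三十八 (Chinese numeral) → 3×10 + 8 = 38 (decimal)
Compute 494 ÷ 38 = 13
Convert 13 (decimal) → 13 = 8 + 4 + 1 → 0b1101 (binary)
0b1101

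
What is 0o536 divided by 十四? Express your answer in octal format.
Convert 0o536 (octal) → 5×64 + 3×8 + 6 = 350 (decimal)
Convert 十四 (Chinese numeral) → 1×10 + 4 = 14 (decimal)
Compute 350 ÷ 14 = 25
Convert 25 (decimal) → 25 = 3×8 + 1 → 0o31 (octal)
0o31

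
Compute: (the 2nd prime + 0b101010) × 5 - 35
Convert the 2nd prime (prime index) → 3 (decimal)
Convert 0b101010 (binary) → 32 + 8 + 2 = 42 (decimal)
Expression in decimal: (3 + 42) × 5 - 35
Parentheses first: 3 + 42 = 45
Multiply: 45 × 5 = 225
Subtract: 225 - 35 = 190
190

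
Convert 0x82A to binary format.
Convert 0x82A (hexadecimal) → 8×256 + 2×16 + 10 = 2090 (decimal)
Convert 2090 (decimal) → 2090 = 2048 + 32 + 8 + 2 → 0b100000101010 (binary)
0b100000101010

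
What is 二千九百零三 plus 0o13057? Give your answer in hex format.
Convert 二千九百零三 (Chinese numeral) → 2×1000 + 9×100 + 3 = 2903 (decimal)
Convert 0o13057 (octal) → 1×4096 + 3×512 + 5×8 + 7 = 5679 (decimal)
Compute 2903 + 5679 = 8582
Convert 8582 (decimal) → 8582 = 2×4096 + 1×256 + 8×16 + 6 → 0x2186 (hexadecimal)
0x2186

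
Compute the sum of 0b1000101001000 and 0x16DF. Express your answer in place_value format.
Convert 0b1000101001000 (binary) → 4096 + 256 + 64 + 8 = 4424 (decimal)
Convert 0x16DF (hexadecimal) → 1×4096 + 6×256 + 13×16 + 15 = 5855 (decimal)
Compute 4424 + 5855 = 10279
Convert 10279 (decimal) → 10279 = 10×1000 + 2×100 + 7×10 + 9 → 10 thousands, 2 hundreds, 7 tens, 9 ones (place-value notation)
10 thousands, 2 hundreds, 7 tens, 9 ones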